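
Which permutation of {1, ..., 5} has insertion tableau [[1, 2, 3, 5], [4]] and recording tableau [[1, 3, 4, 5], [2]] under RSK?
4 1 2 3 5

Reverse the RSK construction: for i from n down to 1, find the cell of Q containing i, remove the entry at that cell from P, and reverse-bump it up through P; the value ejected from row 1 is w(i).

Step i=5: Q has 5 at row 1, column 4; remove that cell from P, ejecting 5. So w(5) = 5. P is now [[1, 2, 3], [4]].
Step i=4: Q has 4 at row 1, column 3; remove that cell from P, ejecting 3. So w(4) = 3. P is now [[1, 2], [4]].
Step i=3: Q has 3 at row 1, column 2; remove that cell from P, ejecting 2. So w(3) = 2. P is now [[1], [4]].
Step i=2: Q has 2 at row 2, column 1; remove 4 from row 2 of P and reverse-bump: 4 enters row 1 and ejects 1. So w(2) = 1. P is now [[4]].
Step i=1: Q has 1 at row 1, column 1; remove that cell from P, ejecting 4. So w(1) = 4. P is now [].

So w = 4 1 2 3 5.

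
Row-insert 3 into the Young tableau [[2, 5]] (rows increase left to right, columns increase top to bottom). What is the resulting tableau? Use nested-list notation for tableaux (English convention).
[[2, 3], [5]]

In row 1, 3 replaces 5 (the leftmost entry greater than 3); 5 is bumped to row 2. 5 starts a new row 2. The new tableau is [[2, 3], [5]].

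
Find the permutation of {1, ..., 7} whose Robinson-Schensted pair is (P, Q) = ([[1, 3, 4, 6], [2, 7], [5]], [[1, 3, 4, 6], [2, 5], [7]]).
5 2 3 7 4 6 1

Reverse the RSK construction: for i from n down to 1, find the cell of Q containing i, remove the entry at that cell from P, and reverse-bump it up through P; the value ejected from row 1 is w(i).

Step i=7: Q has 7 at row 3, column 1; remove 5 from row 3 of P and reverse-bump: 5 enters row 2 and ejects 2; 2 enters row 1 and ejects 1. So w(7) = 1. P is now [[2, 3, 4, 6], [5, 7]].
Step i=6: Q has 6 at row 1, column 4; remove that cell from P, ejecting 6. So w(6) = 6. P is now [[2, 3, 4], [5, 7]].
Step i=5: Q has 5 at row 2, column 2; remove 7 from row 2 of P and reverse-bump: 7 enters row 1 and ejects 4. So w(5) = 4. P is now [[2, 3, 7], [5]].
Step i=4: Q has 4 at row 1, column 3; remove that cell from P, ejecting 7. So w(4) = 7. P is now [[2, 3], [5]].
Step i=3: Q has 3 at row 1, column 2; remove that cell from P, ejecting 3. So w(3) = 3. P is now [[2], [5]].
Step i=2: Q has 2 at row 2, column 1; remove 5 from row 2 of P and reverse-bump: 5 enters row 1 and ejects 2. So w(2) = 2. P is now [[5]].
Step i=1: Q has 1 at row 1, column 1; remove that cell from P, ejecting 5. So w(1) = 5. P is now [].

So w = 5 2 3 7 4 6 1.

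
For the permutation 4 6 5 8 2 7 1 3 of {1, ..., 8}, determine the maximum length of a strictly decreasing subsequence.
4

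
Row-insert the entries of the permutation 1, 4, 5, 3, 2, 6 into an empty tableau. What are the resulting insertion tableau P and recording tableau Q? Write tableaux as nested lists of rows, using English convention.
Insert each entry of the permutation into P by Schensted row insertion, recording in Q the position of each new cell.

After inserting 1: P = [[1]].
After inserting 4: P = [[1, 4]].
After inserting 5: P = [[1, 4, 5]].
After inserting 3: P = [[1, 3, 5], [4]].
After inserting 2: P = [[1, 2, 5], [3], [4]].
After inserting 6: P = [[1, 2, 5, 6], [3], [4]].

So P = [[1, 2, 5, 6], [3], [4]], Q = [[1, 2, 3, 6], [4], [5]].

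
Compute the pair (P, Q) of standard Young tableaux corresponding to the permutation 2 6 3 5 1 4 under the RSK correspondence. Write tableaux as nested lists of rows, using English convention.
Insert each entry of the permutation into P by Schensted row insertion, recording in Q the position of each new cell.

Insert 2: appended to row 1. P = [[2]], Q = [[1]].
Insert 6: appended to row 1. P = [[2, 6]], Q = [[1, 2]].
Insert 3: 3 bumps 6 from row 1; 6 starts row 2. P = [[2, 3], [6]], Q = [[1, 2], [3]].
Insert 5: appended to row 1. P = [[2, 3, 5], [6]], Q = [[1, 2, 4], [3]].
Insert 1: 1 bumps 2 from row 1; 2 bumps 6 from row 2; 6 starts row 3. P = [[1, 3, 5], [2], [6]], Q = [[1, 2, 4], [3], [5]].
Insert 4: 4 bumps 5 from row 1; 5 appends to row 2. P = [[1, 3, 4], [2, 5], [6]], Q = [[1, 2, 4], [3, 6], [5]].

So P = [[1, 3, 4], [2, 5], [6]], Q = [[1, 2, 4], [3, 6], [5]].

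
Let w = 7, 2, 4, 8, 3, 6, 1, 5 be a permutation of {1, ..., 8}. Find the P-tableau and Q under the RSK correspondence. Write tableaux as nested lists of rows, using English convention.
Insert each entry of the permutation into P by Schensted row insertion, recording in Q the position of each new cell.

After inserting 7: P = [[7]].
After inserting 2: P = [[2], [7]].
After inserting 4: P = [[2, 4], [7]].
After inserting 8: P = [[2, 4, 8], [7]].
After inserting 3: P = [[2, 3, 8], [4], [7]].
After inserting 6: P = [[2, 3, 6], [4, 8], [7]].
After inserting 1: P = [[1, 3, 6], [2, 8], [4], [7]].
After inserting 5: P = [[1, 3, 5], [2, 6], [4, 8], [7]].

So P = [[1, 3, 5], [2, 6], [4, 8], [7]], Q = [[1, 3, 4], [2, 6], [5, 8], [7]].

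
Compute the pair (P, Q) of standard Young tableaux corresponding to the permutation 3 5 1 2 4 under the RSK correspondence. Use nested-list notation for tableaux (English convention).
P = [[1, 2, 4], [3, 5]], Q = [[1, 2, 5], [3, 4]]

Insert each entry of the permutation into P by Schensted row insertion, recording in Q the position of each new cell.

Insert 3: appended to row 1. P = [[3]].
Insert 5: appended to row 1. P = [[3, 5]].
Insert 1: 1 bumps 3 from row 1; 3 starts row 2. P = [[1, 5], [3]].
Insert 2: 2 bumps 5 from row 1; 5 appends to row 2. P = [[1, 2], [3, 5]].
Insert 4: appended to row 1. P = [[1, 2, 4], [3, 5]].

So P = [[1, 2, 4], [3, 5]], Q = [[1, 2, 5], [3, 4]].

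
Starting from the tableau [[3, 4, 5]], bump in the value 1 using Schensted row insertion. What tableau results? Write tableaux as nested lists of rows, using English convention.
[[1, 4, 5], [3]]

In row 1, 1 replaces 3 (the leftmost entry greater than 1); 3 is bumped to row 2. 3 starts a new row 2. The new tableau is [[1, 4, 5], [3]].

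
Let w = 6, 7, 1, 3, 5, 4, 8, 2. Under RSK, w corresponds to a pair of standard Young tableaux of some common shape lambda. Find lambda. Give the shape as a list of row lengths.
[4, 2, 1, 1]

Row-insert each entry into an empty tableau.

After inserting 6: P = [[6]].
After inserting 7: P = [[6, 7]].
After inserting 1: P = [[1, 7], [6]].
After inserting 3: P = [[1, 3], [6, 7]].
After inserting 5: P = [[1, 3, 5], [6, 7]].
After inserting 4: P = [[1, 3, 4], [5, 7], [6]].
After inserting 8: P = [[1, 3, 4, 8], [5, 7], [6]].
After inserting 2: P = [[1, 2, 4, 8], [3, 7], [5], [6]].

The final insertion tableau P = [[1, 2, 4, 8], [3, 7], [5], [6]] has shape [4, 2, 1, 1].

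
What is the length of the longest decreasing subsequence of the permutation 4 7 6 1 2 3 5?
3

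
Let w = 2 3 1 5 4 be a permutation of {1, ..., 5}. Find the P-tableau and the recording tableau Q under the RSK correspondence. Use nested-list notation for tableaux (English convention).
Insert each entry of the permutation into P by Schensted row insertion, recording in Q the position of each new cell.

Insert 2: appended to row 1. P = [[2]].
Insert 3: appended to row 1. P = [[2, 3]].
Insert 1: 1 bumps 2 from row 1; 2 starts row 2. P = [[1, 3], [2]].
Insert 5: appended to row 1. P = [[1, 3, 5], [2]].
Insert 4: 4 bumps 5 from row 1; 5 appends to row 2. P = [[1, 3, 4], [2, 5]].

So P = [[1, 3, 4], [2, 5]], Q = [[1, 2, 4], [3, 5]].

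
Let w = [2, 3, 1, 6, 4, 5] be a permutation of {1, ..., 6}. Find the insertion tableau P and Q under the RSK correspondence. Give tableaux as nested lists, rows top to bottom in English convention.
P = [[1, 3, 4, 5], [2, 6]], Q = [[1, 2, 4, 6], [3, 5]]

Insert each entry of the permutation into P by Schensted row insertion, recording in Q the position of each new cell.

Insert 2: appended to row 1. P = [[2]].
Insert 3: appended to row 1. P = [[2, 3]].
Insert 1: 1 bumps 2 from row 1; 2 starts row 2. P = [[1, 3], [2]].
Insert 6: appended to row 1. P = [[1, 3, 6], [2]].
Insert 4: 4 bumps 6 from row 1; 6 appends to row 2. P = [[1, 3, 4], [2, 6]].
Insert 5: appended to row 1. P = [[1, 3, 4, 5], [2, 6]].

So P = [[1, 3, 4, 5], [2, 6]], Q = [[1, 2, 4, 6], [3, 5]].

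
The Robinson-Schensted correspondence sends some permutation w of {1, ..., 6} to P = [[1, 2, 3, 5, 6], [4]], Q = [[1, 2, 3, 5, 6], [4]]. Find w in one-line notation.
1 2 4 3 5 6

Reverse the RSK construction: for i from n down to 1, find the cell of Q containing i, remove the entry at that cell from P, and reverse-bump it up through P; the value ejected from row 1 is w(i).

Step i=6: Q has 6 at row 1, column 5; remove that cell from P, ejecting 6. So w(6) = 6. P is now [[1, 2, 3, 5], [4]].
Step i=5: Q has 5 at row 1, column 4; remove that cell from P, ejecting 5. So w(5) = 5. P is now [[1, 2, 3], [4]].
Step i=4: Q has 4 at row 2, column 1; remove 4 from row 2 of P and reverse-bump: 4 enters row 1 and ejects 3. So w(4) = 3. P is now [[1, 2, 4]].
Step i=3: Q has 3 at row 1, column 3; remove that cell from P, ejecting 4. So w(3) = 4. P is now [[1, 2]].
Step i=2: Q has 2 at row 1, column 2; remove that cell from P, ejecting 2. So w(2) = 2. P is now [[1]].
Step i=1: Q has 1 at row 1, column 1; remove that cell from P, ejecting 1. So w(1) = 1. P is now [].

So w = 1 2 4 3 5 6.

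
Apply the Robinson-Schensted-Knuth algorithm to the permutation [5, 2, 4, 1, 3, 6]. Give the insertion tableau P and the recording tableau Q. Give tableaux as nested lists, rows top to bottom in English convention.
P = [[1, 3, 6], [2, 4], [5]], Q = [[1, 3, 6], [2, 5], [4]]

Insert each entry of the permutation into P by Schensted row insertion, recording in Q the position of each new cell.

Insert 5: appended to row 1. P = [[5]].
Insert 2: 2 bumps 5 from row 1; 5 starts row 2. P = [[2], [5]].
Insert 4: appended to row 1. P = [[2, 4], [5]].
Insert 1: 1 bumps 2 from row 1; 2 bumps 5 from row 2; 5 starts row 3. P = [[1, 4], [2], [5]].
Insert 3: 3 bumps 4 from row 1; 4 appends to row 2. P = [[1, 3], [2, 4], [5]].
Insert 6: appended to row 1. P = [[1, 3, 6], [2, 4], [5]].

So P = [[1, 3, 6], [2, 4], [5]], Q = [[1, 3, 6], [2, 5], [4]].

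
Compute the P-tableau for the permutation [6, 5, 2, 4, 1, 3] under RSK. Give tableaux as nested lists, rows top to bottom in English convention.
After inserting 6: P = [[6]].
After inserting 5: P = [[5], [6]].
After inserting 2: P = [[2], [5], [6]].
After inserting 4: P = [[2, 4], [5], [6]].
After inserting 1: P = [[1, 4], [2], [5], [6]].
After inserting 3: P = [[1, 3], [2, 4], [5], [6]].

So P = [[1, 3], [2, 4], [5], [6]].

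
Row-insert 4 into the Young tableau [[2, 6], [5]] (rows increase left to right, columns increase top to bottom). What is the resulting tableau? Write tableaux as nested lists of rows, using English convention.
In row 1, 4 replaces 6 (the leftmost entry greater than 4); 6 is bumped to row 2. 6 is appended to row 2. The new tableau is [[2, 4], [5, 6]].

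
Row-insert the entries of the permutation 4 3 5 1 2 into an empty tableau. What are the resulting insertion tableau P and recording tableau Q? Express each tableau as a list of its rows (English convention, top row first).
Insert each entry of the permutation into P by Schensted row insertion, recording in Q the position of each new cell.

After inserting 4: P = [[4]].
After inserting 3: P = [[3], [4]].
After inserting 5: P = [[3, 5], [4]].
After inserting 1: P = [[1, 5], [3], [4]].
After inserting 2: P = [[1, 2], [3, 5], [4]].

So P = [[1, 2], [3, 5], [4]], Q = [[1, 3], [2, 5], [4]].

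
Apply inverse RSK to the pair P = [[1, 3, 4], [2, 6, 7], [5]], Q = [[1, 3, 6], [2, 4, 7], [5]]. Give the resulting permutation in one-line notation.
5 2 6 3 1 7 4

Reverse the RSK construction: for i from n down to 1, find the cell of Q containing i, remove the entry at that cell from P, and reverse-bump it up through P; the value ejected from row 1 is w(i).

Step i=7: Q has 7 at row 2, column 3; remove 7 from row 2 of P and reverse-bump: 7 enters row 1 and ejects 4. So w(7) = 4. P is now [[1, 3, 7], [2, 6], [5]].
Step i=6: Q has 6 at row 1, column 3; remove that cell from P, ejecting 7. So w(6) = 7. P is now [[1, 3], [2, 6], [5]].
Step i=5: Q has 5 at row 3, column 1; remove 5 from row 3 of P and reverse-bump: 5 enters row 2 and ejects 2; 2 enters row 1 and ejects 1. So w(5) = 1. P is now [[2, 3], [5, 6]].
Step i=4: Q has 4 at row 2, column 2; remove 6 from row 2 of P and reverse-bump: 6 enters row 1 and ejects 3. So w(4) = 3. P is now [[2, 6], [5]].
Step i=3: Q has 3 at row 1, column 2; remove that cell from P, ejecting 6. So w(3) = 6. P is now [[2], [5]].
Step i=2: Q has 2 at row 2, column 1; remove 5 from row 2 of P and reverse-bump: 5 enters row 1 and ejects 2. So w(2) = 2. P is now [[5]].
Step i=1: Q has 1 at row 1, column 1; remove that cell from P, ejecting 5. So w(1) = 5. P is now [].

So w = 5 2 6 3 1 7 4.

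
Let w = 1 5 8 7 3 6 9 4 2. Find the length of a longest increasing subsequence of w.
4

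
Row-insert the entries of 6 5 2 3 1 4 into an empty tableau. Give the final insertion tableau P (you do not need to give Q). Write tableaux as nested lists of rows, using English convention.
Insert 6: appended to row 1. P = [[6]].
Insert 5: 5 bumps 6 from row 1; 6 starts row 2. P = [[5], [6]].
Insert 2: 2 bumps 5 from row 1; 5 bumps 6 from row 2; 6 starts row 3. P = [[2], [5], [6]].
Insert 3: appended to row 1. P = [[2, 3], [5], [6]].
Insert 1: 1 bumps 2 from row 1; 2 bumps 5 from row 2; 5 bumps 6 from row 3; 6 starts row 4. P = [[1, 3], [2], [5], [6]].
Insert 4: appended to row 1. P = [[1, 3, 4], [2], [5], [6]].

So P = [[1, 3, 4], [2], [5], [6]].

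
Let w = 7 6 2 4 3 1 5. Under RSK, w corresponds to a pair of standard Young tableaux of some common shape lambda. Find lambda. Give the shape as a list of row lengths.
[3, 1, 1, 1, 1]

Row-insert each entry into an empty tableau.

After inserting 7: P = [[7]].
After inserting 6: P = [[6], [7]].
After inserting 2: P = [[2], [6], [7]].
After inserting 4: P = [[2, 4], [6], [7]].
After inserting 3: P = [[2, 3], [4], [6], [7]].
After inserting 1: P = [[1, 3], [2], [4], [6], [7]].
After inserting 5: P = [[1, 3, 5], [2], [4], [6], [7]].

The final insertion tableau P = [[1, 3, 5], [2], [4], [6], [7]] has shape [3, 1, 1, 1, 1].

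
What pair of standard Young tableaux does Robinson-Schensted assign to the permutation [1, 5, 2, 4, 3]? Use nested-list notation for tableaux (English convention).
P = [[1, 2, 3], [4], [5]], Q = [[1, 2, 4], [3], [5]]

Insert each entry of the permutation into P by Schensted row insertion, recording in Q the position of each new cell.

After inserting 1: P = [[1]].
After inserting 5: P = [[1, 5]].
After inserting 2: P = [[1, 2], [5]].
After inserting 4: P = [[1, 2, 4], [5]].
After inserting 3: P = [[1, 2, 3], [4], [5]].

So P = [[1, 2, 3], [4], [5]], Q = [[1, 2, 4], [3], [5]].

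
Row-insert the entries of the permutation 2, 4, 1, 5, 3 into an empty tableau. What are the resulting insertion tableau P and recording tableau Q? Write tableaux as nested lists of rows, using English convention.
Insert each entry of the permutation into P by Schensted row insertion, recording in Q the position of each new cell.

Insert 2: appended to row 1. P = [[2]], Q = [[1]].
Insert 4: appended to row 1. P = [[2, 4]], Q = [[1, 2]].
Insert 1: 1 bumps 2 from row 1; 2 starts row 2. P = [[1, 4], [2]], Q = [[1, 2], [3]].
Insert 5: appended to row 1. P = [[1, 4, 5], [2]], Q = [[1, 2, 4], [3]].
Insert 3: 3 bumps 4 from row 1; 4 appends to row 2. P = [[1, 3, 5], [2, 4]], Q = [[1, 2, 4], [3, 5]].

So P = [[1, 3, 5], [2, 4]], Q = [[1, 2, 4], [3, 5]].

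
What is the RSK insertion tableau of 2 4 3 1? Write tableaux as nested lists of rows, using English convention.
Insert 2: appended to row 1. P = [[2]].
Insert 4: appended to row 1. P = [[2, 4]].
Insert 3: 3 bumps 4 from row 1; 4 starts row 2. P = [[2, 3], [4]].
Insert 1: 1 bumps 2 from row 1; 2 bumps 4 from row 2; 4 starts row 3. P = [[1, 3], [2], [4]].

So P = [[1, 3], [2], [4]].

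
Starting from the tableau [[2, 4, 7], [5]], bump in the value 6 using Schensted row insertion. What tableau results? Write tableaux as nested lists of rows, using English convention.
[[2, 4, 6], [5, 7]]

In row 1, 6 replaces 7 (the leftmost entry greater than 6); 7 is bumped to row 2. 7 is appended to row 2. The new tableau is [[2, 4, 6], [5, 7]].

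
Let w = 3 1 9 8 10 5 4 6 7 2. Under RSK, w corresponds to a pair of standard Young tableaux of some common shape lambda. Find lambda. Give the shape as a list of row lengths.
[4, 3, 1, 1, 1]

Row-insert each entry into an empty tableau.

After inserting 3: P = [[3]].
After inserting 1: P = [[1], [3]].
After inserting 9: P = [[1, 9], [3]].
After inserting 8: P = [[1, 8], [3, 9]].
After inserting 10: P = [[1, 8, 10], [3, 9]].
After inserting 5: P = [[1, 5, 10], [3, 8], [9]].
After inserting 4: P = [[1, 4, 10], [3, 5], [8], [9]].
After inserting 6: P = [[1, 4, 6], [3, 5, 10], [8], [9]].
After inserting 7: P = [[1, 4, 6, 7], [3, 5, 10], [8], [9]].
After inserting 2: P = [[1, 2, 6, 7], [3, 4, 10], [5], [8], [9]].

The final insertion tableau P = [[1, 2, 6, 7], [3, 4, 10], [5], [8], [9]] has shape [4, 3, 1, 1, 1].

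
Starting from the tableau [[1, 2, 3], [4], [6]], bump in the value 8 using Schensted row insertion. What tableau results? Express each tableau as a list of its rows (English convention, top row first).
[[1, 2, 3, 8], [4], [6]]

8 is larger than every entry of row 1, so it is appended to row 1. The new tableau is [[1, 2, 3, 8], [4], [6]].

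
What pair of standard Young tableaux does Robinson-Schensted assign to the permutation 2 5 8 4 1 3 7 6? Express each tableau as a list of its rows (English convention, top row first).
P = [[1, 3, 6], [2, 4, 7], [5, 8]], Q = [[1, 2, 3], [4, 6, 7], [5, 8]]

Insert each entry of the permutation into P by Schensted row insertion, recording in Q the position of each new cell.

Insert 2: appended to row 1. P = [[2]].
Insert 5: appended to row 1. P = [[2, 5]].
Insert 8: appended to row 1. P = [[2, 5, 8]].
Insert 4: 4 bumps 5 from row 1; 5 starts row 2. P = [[2, 4, 8], [5]].
Insert 1: 1 bumps 2 from row 1; 2 bumps 5 from row 2; 5 starts row 3. P = [[1, 4, 8], [2], [5]].
Insert 3: 3 bumps 4 from row 1; 4 appends to row 2. P = [[1, 3, 8], [2, 4], [5]].
Insert 7: 7 bumps 8 from row 1; 8 appends to row 2. P = [[1, 3, 7], [2, 4, 8], [5]].
Insert 6: 6 bumps 7 from row 1; 7 bumps 8 from row 2; 8 appends to row 3. P = [[1, 3, 6], [2, 4, 7], [5, 8]].

So P = [[1, 3, 6], [2, 4, 7], [5, 8]], Q = [[1, 2, 3], [4, 6, 7], [5, 8]].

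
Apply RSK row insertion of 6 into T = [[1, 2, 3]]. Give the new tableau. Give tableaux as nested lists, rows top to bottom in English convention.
[[1, 2, 3, 6]]

6 is larger than every entry of row 1, so it is appended to row 1. The new tableau is [[1, 2, 3, 6]].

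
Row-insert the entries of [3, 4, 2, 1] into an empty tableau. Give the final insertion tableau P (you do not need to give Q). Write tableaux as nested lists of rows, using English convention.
After inserting 3: P = [[3]].
After inserting 4: P = [[3, 4]].
After inserting 2: P = [[2, 4], [3]].
After inserting 1: P = [[1, 4], [2], [3]].

So P = [[1, 4], [2], [3]].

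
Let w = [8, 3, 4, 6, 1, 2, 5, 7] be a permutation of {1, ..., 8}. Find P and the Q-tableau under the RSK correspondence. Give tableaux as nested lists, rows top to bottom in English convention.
Insert each entry of the permutation into P by Schensted row insertion, recording in Q the position of each new cell.

Insert 8: appended to row 1. P = [[8]], Q = [[1]].
Insert 3: 3 bumps 8 from row 1; 8 starts row 2. P = [[3], [8]], Q = [[1], [2]].
Insert 4: appended to row 1. P = [[3, 4], [8]], Q = [[1, 3], [2]].
Insert 6: appended to row 1. P = [[3, 4, 6], [8]], Q = [[1, 3, 4], [2]].
Insert 1: 1 bumps 3 from row 1; 3 bumps 8 from row 2; 8 starts row 3. P = [[1, 4, 6], [3], [8]], Q = [[1, 3, 4], [2], [5]].
Insert 2: 2 bumps 4 from row 1; 4 appends to row 2. P = [[1, 2, 6], [3, 4], [8]], Q = [[1, 3, 4], [2, 6], [5]].
Insert 5: 5 bumps 6 from row 1; 6 appends to row 2. P = [[1, 2, 5], [3, 4, 6], [8]], Q = [[1, 3, 4], [2, 6, 7], [5]].
Insert 7: appended to row 1. P = [[1, 2, 5, 7], [3, 4, 6], [8]], Q = [[1, 3, 4, 8], [2, 6, 7], [5]].

So P = [[1, 2, 5, 7], [3, 4, 6], [8]], Q = [[1, 3, 4, 8], [2, 6, 7], [5]].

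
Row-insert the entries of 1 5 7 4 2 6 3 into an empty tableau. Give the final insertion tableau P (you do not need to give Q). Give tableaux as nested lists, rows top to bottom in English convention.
P = [[1, 2, 3], [4, 6], [5, 7]]

Insert 1: appended to row 1. P = [[1]].
Insert 5: appended to row 1. P = [[1, 5]].
Insert 7: appended to row 1. P = [[1, 5, 7]].
Insert 4: 4 bumps 5 from row 1; 5 starts row 2. P = [[1, 4, 7], [5]].
Insert 2: 2 bumps 4 from row 1; 4 bumps 5 from row 2; 5 starts row 3. P = [[1, 2, 7], [4], [5]].
Insert 6: 6 bumps 7 from row 1; 7 appends to row 2. P = [[1, 2, 6], [4, 7], [5]].
Insert 3: 3 bumps 6 from row 1; 6 bumps 7 from row 2; 7 appends to row 3. P = [[1, 2, 3], [4, 6], [5, 7]].

So P = [[1, 2, 3], [4, 6], [5, 7]].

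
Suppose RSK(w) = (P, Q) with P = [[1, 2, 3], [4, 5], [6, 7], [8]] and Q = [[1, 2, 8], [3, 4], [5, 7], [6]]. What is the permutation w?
Reverse the RSK construction: for i from n down to 1, find the cell of Q containing i, remove the entry at that cell from P, and reverse-bump it up through P; the value ejected from row 1 is w(i).

Step i=8: Q has 8 at row 1, column 3; remove that cell from P, ejecting 3. So w(8) = 3. P is now [[1, 2], [4, 5], [6, 7], [8]].
Step i=7: Q has 7 at row 3, column 2; remove 7 from row 3 of P and reverse-bump: 7 enters row 2 and ejects 5; 5 enters row 1 and ejects 2. So w(7) = 2. P is now [[1, 5], [4, 7], [6], [8]].
Step i=6: Q has 6 at row 4, column 1; remove 8 from row 4 of P and reverse-bump: 8 enters row 3 and ejects 6; 6 enters row 2 and ejects 4; 4 enters row 1 and ejects 1. So w(6) = 1. P is now [[4, 5], [6, 7], [8]].
Step i=5: Q has 5 at row 3, column 1; remove 8 from row 3 of P and reverse-bump: 8 enters row 2 and ejects 7; 7 enters row 1 and ejects 5. So w(5) = 5. P is now [[4, 7], [6, 8]].
Step i=4: Q has 4 at row 2, column 2; remove 8 from row 2 of P and reverse-bump: 8 enters row 1 and ejects 7. So w(4) = 7. P is now [[4, 8], [6]].
Step i=3: Q has 3 at row 2, column 1; remove 6 from row 2 of P and reverse-bump: 6 enters row 1 and ejects 4. So w(3) = 4. P is now [[6, 8]].
Step i=2: Q has 2 at row 1, column 2; remove that cell from P, ejecting 8. So w(2) = 8. P is now [[6]].
Step i=1: Q has 1 at row 1, column 1; remove that cell from P, ejecting 6. So w(1) = 6. P is now [].

So w = 6 8 4 7 5 1 2 3.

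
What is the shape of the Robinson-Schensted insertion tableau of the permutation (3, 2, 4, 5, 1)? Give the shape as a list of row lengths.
Row-insert each entry into an empty tableau.

After inserting 3: P = [[3]].
After inserting 2: P = [[2], [3]].
After inserting 4: P = [[2, 4], [3]].
After inserting 5: P = [[2, 4, 5], [3]].
After inserting 1: P = [[1, 4, 5], [2], [3]].

The final insertion tableau P = [[1, 4, 5], [2], [3]] has shape [3, 1, 1].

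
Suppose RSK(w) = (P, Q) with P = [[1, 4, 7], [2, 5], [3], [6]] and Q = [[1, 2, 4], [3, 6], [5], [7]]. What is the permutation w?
3 6 5 7 2 4 1

Reverse the RSK construction: for i from n down to 1, find the cell of Q containing i, remove the entry at that cell from P, and reverse-bump it up through P; the value ejected from row 1 is w(i).

Step i=7: Q has 7 at row 4, column 1; remove 6 from row 4 of P and reverse-bump: 6 enters row 3 and ejects 3; 3 enters row 2 and ejects 2; 2 enters row 1 and ejects 1. So w(7) = 1. P is now [[2, 4, 7], [3, 5], [6]].
Step i=6: Q has 6 at row 2, column 2; remove 5 from row 2 of P and reverse-bump: 5 enters row 1 and ejects 4. So w(6) = 4. P is now [[2, 5, 7], [3], [6]].
Step i=5: Q has 5 at row 3, column 1; remove 6 from row 3 of P and reverse-bump: 6 enters row 2 and ejects 3; 3 enters row 1 and ejects 2. So w(5) = 2. P is now [[3, 5, 7], [6]].
Step i=4: Q has 4 at row 1, column 3; remove that cell from P, ejecting 7. So w(4) = 7. P is now [[3, 5], [6]].
Step i=3: Q has 3 at row 2, column 1; remove 6 from row 2 of P and reverse-bump: 6 enters row 1 and ejects 5. So w(3) = 5. P is now [[3, 6]].
Step i=2: Q has 2 at row 1, column 2; remove that cell from P, ejecting 6. So w(2) = 6. P is now [[3]].
Step i=1: Q has 1 at row 1, column 1; remove that cell from P, ejecting 3. So w(1) = 3. P is now [].

So w = 3 6 5 7 2 4 1.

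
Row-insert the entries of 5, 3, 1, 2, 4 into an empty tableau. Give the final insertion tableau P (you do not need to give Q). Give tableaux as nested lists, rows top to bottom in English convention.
Insert 5: appended to row 1. P = [[5]].
Insert 3: 3 bumps 5 from row 1; 5 starts row 2. P = [[3], [5]].
Insert 1: 1 bumps 3 from row 1; 3 bumps 5 from row 2; 5 starts row 3. P = [[1], [3], [5]].
Insert 2: appended to row 1. P = [[1, 2], [3], [5]].
Insert 4: appended to row 1. P = [[1, 2, 4], [3], [5]].

So P = [[1, 2, 4], [3], [5]].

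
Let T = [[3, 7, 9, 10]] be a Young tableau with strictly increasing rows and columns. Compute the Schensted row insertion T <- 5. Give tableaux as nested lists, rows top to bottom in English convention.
In row 1, 5 replaces 7 (the leftmost entry greater than 5); 7 is bumped to row 2. 7 starts a new row 2. The new tableau is [[3, 5, 9, 10], [7]].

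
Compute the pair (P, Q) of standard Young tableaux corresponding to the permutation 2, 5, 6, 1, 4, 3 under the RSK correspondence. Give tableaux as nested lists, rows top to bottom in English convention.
P = [[1, 3, 6], [2, 4], [5]], Q = [[1, 2, 3], [4, 5], [6]]

Insert each entry of the permutation into P by Schensted row insertion, recording in Q the position of each new cell.

Insert 2: appended to row 1. P = [[2]], Q = [[1]].
Insert 5: appended to row 1. P = [[2, 5]], Q = [[1, 2]].
Insert 6: appended to row 1. P = [[2, 5, 6]], Q = [[1, 2, 3]].
Insert 1: 1 bumps 2 from row 1; 2 starts row 2. P = [[1, 5, 6], [2]], Q = [[1, 2, 3], [4]].
Insert 4: 4 bumps 5 from row 1; 5 appends to row 2. P = [[1, 4, 6], [2, 5]], Q = [[1, 2, 3], [4, 5]].
Insert 3: 3 bumps 4 from row 1; 4 bumps 5 from row 2; 5 starts row 3. P = [[1, 3, 6], [2, 4], [5]], Q = [[1, 2, 3], [4, 5], [6]].

So P = [[1, 3, 6], [2, 4], [5]], Q = [[1, 2, 3], [4, 5], [6]].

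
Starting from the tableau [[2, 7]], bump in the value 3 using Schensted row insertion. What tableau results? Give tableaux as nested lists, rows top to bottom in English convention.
[[2, 3], [7]]

In row 1, 3 replaces 7 (the leftmost entry greater than 3); 7 is bumped to row 2. 7 starts a new row 2. The new tableau is [[2, 3], [7]].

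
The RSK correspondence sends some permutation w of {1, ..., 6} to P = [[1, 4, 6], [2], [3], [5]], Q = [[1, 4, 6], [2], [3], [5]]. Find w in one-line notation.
5 3 2 4 1 6

Reverse RSK: for i = n, n-1, ..., 1, locate i in Q, remove the corresponding corner cell from P, and reverse-bump its entry up through P; the value ejected from row 1 is w(i).

So w = 5 3 2 4 1 6.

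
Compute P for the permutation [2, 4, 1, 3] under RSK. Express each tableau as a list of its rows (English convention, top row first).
P = [[1, 3], [2, 4]]

Insert 2: appended to row 1. P = [[2]].
Insert 4: appended to row 1. P = [[2, 4]].
Insert 1: 1 bumps 2 from row 1; 2 starts row 2. P = [[1, 4], [2]].
Insert 3: 3 bumps 4 from row 1; 4 appends to row 2. P = [[1, 3], [2, 4]].

So P = [[1, 3], [2, 4]].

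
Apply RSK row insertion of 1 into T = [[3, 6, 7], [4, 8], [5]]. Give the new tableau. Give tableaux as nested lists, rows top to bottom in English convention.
[[1, 6, 7], [3, 8], [4], [5]]

In row 1, 1 replaces 3 (the leftmost entry greater than 1); 3 is bumped to row 2. In row 2, 3 replaces 4 (the leftmost entry greater than 3); 4 is bumped to row 3. In row 3, 4 replaces 5 (the leftmost entry greater than 4); 5 is bumped to row 4. 5 starts a new row 4. The new tableau is [[1, 6, 7], [3, 8], [4], [5]].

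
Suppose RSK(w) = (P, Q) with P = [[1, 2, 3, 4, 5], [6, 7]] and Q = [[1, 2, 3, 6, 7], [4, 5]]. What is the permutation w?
1 6 7 2 3 4 5

Reverse the RSK construction: for i from n down to 1, find the cell of Q containing i, remove the entry at that cell from P, and reverse-bump it up through P; the value ejected from row 1 is w(i).

Step i=7: Q has 7 at row 1, column 5; remove that cell from P, ejecting 5. So w(7) = 5. P is now [[1, 2, 3, 4], [6, 7]].
Step i=6: Q has 6 at row 1, column 4; remove that cell from P, ejecting 4. So w(6) = 4. P is now [[1, 2, 3], [6, 7]].
Step i=5: Q has 5 at row 2, column 2; remove 7 from row 2 of P and reverse-bump: 7 enters row 1 and ejects 3. So w(5) = 3. P is now [[1, 2, 7], [6]].
Step i=4: Q has 4 at row 2, column 1; remove 6 from row 2 of P and reverse-bump: 6 enters row 1 and ejects 2. So w(4) = 2. P is now [[1, 6, 7]].
Step i=3: Q has 3 at row 1, column 3; remove that cell from P, ejecting 7. So w(3) = 7. P is now [[1, 6]].
Step i=2: Q has 2 at row 1, column 2; remove that cell from P, ejecting 6. So w(2) = 6. P is now [[1]].
Step i=1: Q has 1 at row 1, column 1; remove that cell from P, ejecting 1. So w(1) = 1. P is now [].

So w = 1 6 7 2 3 4 5.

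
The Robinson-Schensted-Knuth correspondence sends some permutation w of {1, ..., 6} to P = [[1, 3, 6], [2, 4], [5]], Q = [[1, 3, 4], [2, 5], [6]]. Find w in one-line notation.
Reverse RSK: for i = n, n-1, ..., 1, locate i in Q, remove the corresponding corner cell from P, and reverse-bump its entry up through P; the value ejected from row 1 is w(i).

So w = 2 1 5 6 4 3.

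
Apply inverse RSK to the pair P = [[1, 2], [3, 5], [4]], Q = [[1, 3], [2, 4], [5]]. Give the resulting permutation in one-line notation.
4 1 5 3 2

Reverse RSK: for i = n, n-1, ..., 1, locate i in Q, remove the corresponding corner cell from P, and reverse-bump its entry up through P; the value ejected from row 1 is w(i).

So w = 4 1 5 3 2.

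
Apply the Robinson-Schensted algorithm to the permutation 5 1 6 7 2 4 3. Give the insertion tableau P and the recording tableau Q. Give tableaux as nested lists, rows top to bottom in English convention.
Insert each entry of the permutation into P by Schensted row insertion, recording in Q the position of each new cell.

Insert 5: appended to row 1. P = [[5]].
Insert 1: 1 bumps 5 from row 1; 5 starts row 2. P = [[1], [5]].
Insert 6: appended to row 1. P = [[1, 6], [5]].
Insert 7: appended to row 1. P = [[1, 6, 7], [5]].
Insert 2: 2 bumps 6 from row 1; 6 appends to row 2. P = [[1, 2, 7], [5, 6]].
Insert 4: 4 bumps 7 from row 1; 7 appends to row 2. P = [[1, 2, 4], [5, 6, 7]].
Insert 3: 3 bumps 4 from row 1; 4 bumps 5 from row 2; 5 starts row 3. P = [[1, 2, 3], [4, 6, 7], [5]].

So P = [[1, 2, 3], [4, 6, 7], [5]], Q = [[1, 3, 4], [2, 5, 6], [7]].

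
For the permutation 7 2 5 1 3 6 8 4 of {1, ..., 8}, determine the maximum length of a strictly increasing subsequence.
4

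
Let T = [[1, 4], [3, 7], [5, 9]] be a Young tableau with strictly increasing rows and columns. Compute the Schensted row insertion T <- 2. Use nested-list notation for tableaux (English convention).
In row 1, 2 replaces 4 (the leftmost entry greater than 2); 4 is bumped to row 2. In row 2, 4 replaces 7 (the leftmost entry greater than 4); 7 is bumped to row 3. In row 3, 7 replaces 9 (the leftmost entry greater than 7); 9 is bumped to row 4. 9 starts a new row 4. The new tableau is [[1, 2], [3, 4], [5, 7], [9]].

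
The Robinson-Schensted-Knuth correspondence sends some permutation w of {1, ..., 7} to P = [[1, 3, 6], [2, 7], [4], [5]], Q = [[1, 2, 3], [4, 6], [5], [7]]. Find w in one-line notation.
2 5 7 4 3 6 1

Reverse the RSK construction: for i from n down to 1, find the cell of Q containing i, remove the entry at that cell from P, and reverse-bump it up through P; the value ejected from row 1 is w(i).

Step i=7: Q has 7 at row 4, column 1; remove 5 from row 4 of P and reverse-bump: 5 enters row 3 and ejects 4; 4 enters row 2 and ejects 2; 2 enters row 1 and ejects 1. So w(7) = 1. P is now [[2, 3, 6], [4, 7], [5]].
Step i=6: Q has 6 at row 2, column 2; remove 7 from row 2 of P and reverse-bump: 7 enters row 1 and ejects 6. So w(6) = 6. P is now [[2, 3, 7], [4], [5]].
Step i=5: Q has 5 at row 3, column 1; remove 5 from row 3 of P and reverse-bump: 5 enters row 2 and ejects 4; 4 enters row 1 and ejects 3. So w(5) = 3. P is now [[2, 4, 7], [5]].
Step i=4: Q has 4 at row 2, column 1; remove 5 from row 2 of P and reverse-bump: 5 enters row 1 and ejects 4. So w(4) = 4. P is now [[2, 5, 7]].
Step i=3: Q has 3 at row 1, column 3; remove that cell from P, ejecting 7. So w(3) = 7. P is now [[2, 5]].
Step i=2: Q has 2 at row 1, column 2; remove that cell from P, ejecting 5. So w(2) = 5. P is now [[2]].
Step i=1: Q has 1 at row 1, column 1; remove that cell from P, ejecting 2. So w(1) = 2. P is now [].

So w = 2 5 7 4 3 6 1.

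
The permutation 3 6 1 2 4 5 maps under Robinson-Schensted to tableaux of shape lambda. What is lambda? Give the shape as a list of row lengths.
Row-insert each entry into an empty tableau.

After inserting 3: P = [[3]].
After inserting 6: P = [[3, 6]].
After inserting 1: P = [[1, 6], [3]].
After inserting 2: P = [[1, 2], [3, 6]].
After inserting 4: P = [[1, 2, 4], [3, 6]].
After inserting 5: P = [[1, 2, 4, 5], [3, 6]].

The final insertion tableau P = [[1, 2, 4, 5], [3, 6]] has shape [4, 2].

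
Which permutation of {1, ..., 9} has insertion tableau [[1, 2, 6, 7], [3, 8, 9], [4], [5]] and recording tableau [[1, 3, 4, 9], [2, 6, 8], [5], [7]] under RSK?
5 4 8 9 1 3 2 6 7

Reverse the RSK construction: for i from n down to 1, find the cell of Q containing i, remove the entry at that cell from P, and reverse-bump it up through P; the value ejected from row 1 is w(i).

Step i=9: Q has 9 at row 1, column 4; remove that cell from P, ejecting 7. So w(9) = 7. P is now [[1, 2, 6], [3, 8, 9], [4], [5]].
Step i=8: Q has 8 at row 2, column 3; remove 9 from row 2 of P and reverse-bump: 9 enters row 1 and ejects 6. So w(8) = 6. P is now [[1, 2, 9], [3, 8], [4], [5]].
Step i=7: Q has 7 at row 4, column 1; remove 5 from row 4 of P and reverse-bump: 5 enters row 3 and ejects 4; 4 enters row 2 and ejects 3; 3 enters row 1 and ejects 2. So w(7) = 2. P is now [[1, 3, 9], [4, 8], [5]].
Step i=6: Q has 6 at row 2, column 2; remove 8 from row 2 of P and reverse-bump: 8 enters row 1 and ejects 3. So w(6) = 3. P is now [[1, 8, 9], [4], [5]].
Step i=5: Q has 5 at row 3, column 1; remove 5 from row 3 of P and reverse-bump: 5 enters row 2 and ejects 4; 4 enters row 1 and ejects 1. So w(5) = 1. P is now [[4, 8, 9], [5]].
Step i=4: Q has 4 at row 1, column 3; remove that cell from P, ejecting 9. So w(4) = 9. P is now [[4, 8], [5]].
Step i=3: Q has 3 at row 1, column 2; remove that cell from P, ejecting 8. So w(3) = 8. P is now [[4], [5]].
Step i=2: Q has 2 at row 2, column 1; remove 5 from row 2 of P and reverse-bump: 5 enters row 1 and ejects 4. So w(2) = 4. P is now [[5]].
Step i=1: Q has 1 at row 1, column 1; remove that cell from P, ejecting 5. So w(1) = 5. P is now [].

So w = 5 4 8 9 1 3 2 6 7.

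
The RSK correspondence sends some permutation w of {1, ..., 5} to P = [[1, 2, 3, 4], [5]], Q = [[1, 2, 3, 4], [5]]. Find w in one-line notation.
1 2 3 5 4

Reverse the RSK construction: for i from n down to 1, find the cell of Q containing i, remove the entry at that cell from P, and reverse-bump it up through P; the value ejected from row 1 is w(i).

Step i=5: Q has 5 at row 2, column 1; remove 5 from row 2 of P and reverse-bump: 5 enters row 1 and ejects 4. So w(5) = 4. P is now [[1, 2, 3, 5]].
Step i=4: Q has 4 at row 1, column 4; remove that cell from P, ejecting 5. So w(4) = 5. P is now [[1, 2, 3]].
Step i=3: Q has 3 at row 1, column 3; remove that cell from P, ejecting 3. So w(3) = 3. P is now [[1, 2]].
Step i=2: Q has 2 at row 1, column 2; remove that cell from P, ejecting 2. So w(2) = 2. P is now [[1]].
Step i=1: Q has 1 at row 1, column 1; remove that cell from P, ejecting 1. So w(1) = 1. P is now [].

So w = 1 2 3 5 4.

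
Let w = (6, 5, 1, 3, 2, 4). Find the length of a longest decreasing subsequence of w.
4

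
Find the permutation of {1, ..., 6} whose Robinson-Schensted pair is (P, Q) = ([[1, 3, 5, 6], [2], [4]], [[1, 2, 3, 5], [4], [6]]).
Reverse the RSK construction: for i from n down to 1, find the cell of Q containing i, remove the entry at that cell from P, and reverse-bump it up through P; the value ejected from row 1 is w(i).

Step i=6: Q has 6 at row 3, column 1; remove 4 from row 3 of P and reverse-bump: 4 enters row 2 and ejects 2; 2 enters row 1 and ejects 1. So w(6) = 1. P is now [[2, 3, 5, 6], [4]].
Step i=5: Q has 5 at row 1, column 4; remove that cell from P, ejecting 6. So w(5) = 6. P is now [[2, 3, 5], [4]].
Step i=4: Q has 4 at row 2, column 1; remove 4 from row 2 of P and reverse-bump: 4 enters row 1 and ejects 3. So w(4) = 3. P is now [[2, 4, 5]].
Step i=3: Q has 3 at row 1, column 3; remove that cell from P, ejecting 5. So w(3) = 5. P is now [[2, 4]].
Step i=2: Q has 2 at row 1, column 2; remove that cell from P, ejecting 4. So w(2) = 4. P is now [[2]].
Step i=1: Q has 1 at row 1, column 1; remove that cell from P, ejecting 2. So w(1) = 2. P is now [].

So w = 2 4 5 3 6 1.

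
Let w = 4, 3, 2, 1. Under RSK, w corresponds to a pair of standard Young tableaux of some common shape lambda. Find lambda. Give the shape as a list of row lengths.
[1, 1, 1, 1]

RSK row insertion gives P = [[1], [2], [3], [4]], which has shape [1, 1, 1, 1].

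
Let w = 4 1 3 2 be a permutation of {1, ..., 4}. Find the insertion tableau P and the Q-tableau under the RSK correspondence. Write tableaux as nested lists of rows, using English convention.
P = [[1, 2], [3], [4]], Q = [[1, 3], [2], [4]]

Insert each entry of the permutation into P by Schensted row insertion, recording in Q the position of each new cell.

After inserting 4: P = [[4]].
After inserting 1: P = [[1], [4]].
After inserting 3: P = [[1, 3], [4]].
After inserting 2: P = [[1, 2], [3], [4]].

So P = [[1, 2], [3], [4]], Q = [[1, 3], [2], [4]].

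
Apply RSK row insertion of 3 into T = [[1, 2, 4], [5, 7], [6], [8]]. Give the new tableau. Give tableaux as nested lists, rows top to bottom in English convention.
[[1, 2, 3], [4, 7], [5], [6], [8]]

In row 1, 3 replaces 4 (the leftmost entry greater than 3); 4 is bumped to row 2. In row 2, 4 replaces 5 (the leftmost entry greater than 4); 5 is bumped to row 3. In row 3, 5 replaces 6 (the leftmost entry greater than 5); 6 is bumped to row 4. In row 4, 6 replaces 8 (the leftmost entry greater than 6); 8 is bumped to row 5. 8 starts a new row 5. The new tableau is [[1, 2, 3], [4, 7], [5], [6], [8]].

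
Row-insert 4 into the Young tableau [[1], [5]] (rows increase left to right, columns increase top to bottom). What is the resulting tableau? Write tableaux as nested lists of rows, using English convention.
4 is larger than every entry of row 1, so it is appended to row 1. The new tableau is [[1, 4], [5]].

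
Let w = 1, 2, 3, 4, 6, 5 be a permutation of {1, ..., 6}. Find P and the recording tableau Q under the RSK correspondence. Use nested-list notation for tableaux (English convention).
Insert each entry of the permutation into P by Schensted row insertion, recording in Q the position of each new cell.

Insert 1: appended to row 1. P = [[1]].
Insert 2: appended to row 1. P = [[1, 2]].
Insert 3: appended to row 1. P = [[1, 2, 3]].
Insert 4: appended to row 1. P = [[1, 2, 3, 4]].
Insert 6: appended to row 1. P = [[1, 2, 3, 4, 6]].
Insert 5: 5 bumps 6 from row 1; 6 starts row 2. P = [[1, 2, 3, 4, 5], [6]].

So P = [[1, 2, 3, 4, 5], [6]], Q = [[1, 2, 3, 4, 5], [6]].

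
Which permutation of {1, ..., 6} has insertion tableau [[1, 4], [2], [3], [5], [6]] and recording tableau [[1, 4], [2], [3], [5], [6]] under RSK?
Reverse the RSK construction: for i from n down to 1, find the cell of Q containing i, remove the entry at that cell from P, and reverse-bump it up through P; the value ejected from row 1 is w(i).

Step i=6: Q has 6 at row 5, column 1; remove 6 from row 5 of P and reverse-bump: 6 enters row 4 and ejects 5; 5 enters row 3 and ejects 3; 3 enters row 2 and ejects 2; 2 enters row 1 and ejects 1. So w(6) = 1. P is now [[2, 4], [3], [5], [6]].
Step i=5: Q has 5 at row 4, column 1; remove 6 from row 4 of P and reverse-bump: 6 enters row 3 and ejects 5; 5 enters row 2 and ejects 3; 3 enters row 1 and ejects 2. So w(5) = 2. P is now [[3, 4], [5], [6]].
Step i=4: Q has 4 at row 1, column 2; remove that cell from P, ejecting 4. So w(4) = 4. P is now [[3], [5], [6]].
Step i=3: Q has 3 at row 3, column 1; remove 6 from row 3 of P and reverse-bump: 6 enters row 2 and ejects 5; 5 enters row 1 and ejects 3. So w(3) = 3. P is now [[5], [6]].
Step i=2: Q has 2 at row 2, column 1; remove 6 from row 2 of P and reverse-bump: 6 enters row 1 and ejects 5. So w(2) = 5. P is now [[6]].
Step i=1: Q has 1 at row 1, column 1; remove that cell from P, ejecting 6. So w(1) = 6. P is now [].

So w = 6 5 3 4 2 1.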